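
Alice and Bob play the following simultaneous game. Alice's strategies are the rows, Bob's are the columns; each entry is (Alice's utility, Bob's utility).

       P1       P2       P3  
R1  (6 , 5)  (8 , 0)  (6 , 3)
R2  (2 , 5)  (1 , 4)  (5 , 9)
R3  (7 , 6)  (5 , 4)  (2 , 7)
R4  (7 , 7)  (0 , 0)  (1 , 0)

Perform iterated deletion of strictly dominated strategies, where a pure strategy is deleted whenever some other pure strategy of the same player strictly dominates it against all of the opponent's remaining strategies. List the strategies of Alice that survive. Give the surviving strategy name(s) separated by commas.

Alice's strategy R2 is strictly dominated by R1 (P1: 6>2, P2: 8>1, P3: 6>5) and is removed.
For Bob, P1 strictly dominates P2 on the remaining rows (R1: 5>0, R3: 6>4, R4: 7>0); eliminate P2.
Among the remaining strategies, none is strictly dominated by another pure strategy of the same player, so the elimination stops.
Surviving strategies — Alice: {R1, R3, R4}; Bob: {P1, P3}.

R1, R3, R4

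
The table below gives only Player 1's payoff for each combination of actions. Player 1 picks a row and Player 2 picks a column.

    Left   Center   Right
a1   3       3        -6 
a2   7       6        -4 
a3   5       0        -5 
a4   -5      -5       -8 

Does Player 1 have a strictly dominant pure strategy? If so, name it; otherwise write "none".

a2 vs a1: Left: 7>3, Center: 6>3, Right: -4>-6.
a2 vs a3: Left: 7>5, Center: 6>0, Right: -4>-5.
a2 vs a4: Left: 7>-5, Center: 6>-5, Right: -4>-8.
a2 strictly beats every other strategy against every opponent action, so it is strictly dominant.

a2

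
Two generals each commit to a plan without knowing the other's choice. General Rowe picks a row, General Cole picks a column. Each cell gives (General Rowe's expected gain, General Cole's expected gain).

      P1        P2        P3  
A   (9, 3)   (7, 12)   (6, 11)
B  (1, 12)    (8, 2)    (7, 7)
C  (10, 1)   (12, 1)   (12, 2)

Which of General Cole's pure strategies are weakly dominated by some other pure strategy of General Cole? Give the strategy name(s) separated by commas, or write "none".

none

Nothing dominates P1: P2 at B (12>2); P3 at B (12>7).
Nothing dominates P2: P1 at A (12>3); P3 at A (12>11).
P3 is not dominated — it holds its own against P1 at A (11>3); P2 at B (7>2).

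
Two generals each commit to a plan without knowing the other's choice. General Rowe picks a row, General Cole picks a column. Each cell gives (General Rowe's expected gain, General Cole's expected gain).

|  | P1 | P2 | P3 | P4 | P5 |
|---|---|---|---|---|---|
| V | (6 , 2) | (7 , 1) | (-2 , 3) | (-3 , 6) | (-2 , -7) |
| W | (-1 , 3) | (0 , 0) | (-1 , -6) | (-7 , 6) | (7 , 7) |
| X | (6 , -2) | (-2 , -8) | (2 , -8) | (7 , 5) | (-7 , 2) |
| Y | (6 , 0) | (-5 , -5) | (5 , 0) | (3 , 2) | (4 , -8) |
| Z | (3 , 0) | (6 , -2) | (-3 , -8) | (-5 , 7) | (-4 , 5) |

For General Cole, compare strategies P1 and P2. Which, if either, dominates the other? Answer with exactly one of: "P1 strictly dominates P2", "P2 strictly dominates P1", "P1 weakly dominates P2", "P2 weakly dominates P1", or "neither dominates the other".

P1's payoffs vs P2's, by General Rowe's action — V: 2>1, W: 3>0, X: -2>-8, Y: 0>-5, Z: 0>-2.
P1 gives a strictly higher payoff against every action of General Rowe, so P1 strictly dominates P2.

P1 strictly dominates P2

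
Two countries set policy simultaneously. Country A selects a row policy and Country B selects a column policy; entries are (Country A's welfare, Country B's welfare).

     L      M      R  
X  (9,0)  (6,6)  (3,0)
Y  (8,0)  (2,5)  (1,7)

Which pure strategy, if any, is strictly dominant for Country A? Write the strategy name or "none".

X vs Y: L: 9>8, M: 6>2, R: 3>1.
X strictly beats every other strategy against every opponent action, so it is strictly dominant.

X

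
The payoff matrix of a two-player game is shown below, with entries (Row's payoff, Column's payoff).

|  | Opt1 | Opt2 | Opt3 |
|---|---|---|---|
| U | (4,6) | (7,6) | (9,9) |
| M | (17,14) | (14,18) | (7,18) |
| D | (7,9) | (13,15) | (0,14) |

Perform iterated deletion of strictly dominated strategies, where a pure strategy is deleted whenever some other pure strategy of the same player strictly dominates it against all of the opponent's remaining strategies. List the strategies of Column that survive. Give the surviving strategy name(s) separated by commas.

Opt2, Opt3

Row D is eliminated: M beats it against every remaining column (Opt1: 17>7, Opt2: 14>13, Opt3: 7>0).
Column Opt1 is eliminated: Opt3 beats it against every remaining row (U: 9>6, M: 18>14).
Among the remaining strategies, none is strictly dominated by another pure strategy of the same player, so the elimination stops.
Surviving strategies — Row: {U, M}; Column: {Opt2, Opt3}.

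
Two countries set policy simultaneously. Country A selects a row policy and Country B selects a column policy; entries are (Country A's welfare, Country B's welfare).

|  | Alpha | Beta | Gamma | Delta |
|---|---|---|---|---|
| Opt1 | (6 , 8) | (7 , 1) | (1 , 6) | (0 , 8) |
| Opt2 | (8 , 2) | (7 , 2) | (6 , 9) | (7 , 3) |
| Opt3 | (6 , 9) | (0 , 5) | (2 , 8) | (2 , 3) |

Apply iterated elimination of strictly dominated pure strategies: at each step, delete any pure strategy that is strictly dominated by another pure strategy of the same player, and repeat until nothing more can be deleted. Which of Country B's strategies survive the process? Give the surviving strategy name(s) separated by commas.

Gamma

For Country A, Opt2 strictly dominates Opt3 on the remaining columns (Alpha: 8>6, Beta: 7>0, Gamma: 6>2, Delta: 7>2); eliminate Opt3.
Country B's strategy Beta is strictly dominated by Gamma (Opt1: 6>1, Opt2: 9>2) and is removed.
For Country A, Opt2 strictly dominates Opt1 on the remaining columns (Alpha: 8>6, Gamma: 6>1, Delta: 7>0); eliminate Opt1.
Column Alpha is eliminated: Gamma beats it against every remaining row (Opt2: 9>2).
Column Delta is eliminated: Gamma beats it against every remaining row (Opt2: 9>3).
Among the remaining strategies, none is strictly dominated by another pure strategy of the same player, so the elimination stops.
Surviving strategies — Country A: {Opt2}; Country B: {Gamma}.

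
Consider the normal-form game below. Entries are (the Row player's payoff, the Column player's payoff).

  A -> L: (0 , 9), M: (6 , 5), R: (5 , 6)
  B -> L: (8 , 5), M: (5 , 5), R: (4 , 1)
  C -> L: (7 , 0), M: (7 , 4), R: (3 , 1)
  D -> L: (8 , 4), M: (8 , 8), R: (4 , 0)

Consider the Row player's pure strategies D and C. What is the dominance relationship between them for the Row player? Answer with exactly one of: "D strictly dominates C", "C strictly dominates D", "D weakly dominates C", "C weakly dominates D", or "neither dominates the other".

D's payoffs vs C's, by the Column player's action — L: 8>7, M: 8>7, R: 4>3.
D gives a strictly higher payoff against each choice by the Column player, so D strictly dominates C.

D strictly dominates C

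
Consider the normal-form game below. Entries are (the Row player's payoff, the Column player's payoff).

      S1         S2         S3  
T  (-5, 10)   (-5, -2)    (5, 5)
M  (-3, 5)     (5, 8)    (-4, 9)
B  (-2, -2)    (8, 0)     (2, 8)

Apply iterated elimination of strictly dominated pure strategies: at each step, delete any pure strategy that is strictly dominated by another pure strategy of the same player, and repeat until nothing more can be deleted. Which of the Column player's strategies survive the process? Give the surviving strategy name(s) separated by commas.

S1, S3

The Row player's strategy M is strictly dominated by B (S1: -2>-3, S2: 8>5, S3: 2>-4) and is removed.
Column S2 is eliminated: S3 beats it against every remaining row (T: 5>-2, B: 8>0).
Among the remaining strategies, none is strictly dominated by another pure strategy of the same player, so the elimination stops.
Surviving strategies — the Row player: {T, B}; the Column player: {S1, S3}.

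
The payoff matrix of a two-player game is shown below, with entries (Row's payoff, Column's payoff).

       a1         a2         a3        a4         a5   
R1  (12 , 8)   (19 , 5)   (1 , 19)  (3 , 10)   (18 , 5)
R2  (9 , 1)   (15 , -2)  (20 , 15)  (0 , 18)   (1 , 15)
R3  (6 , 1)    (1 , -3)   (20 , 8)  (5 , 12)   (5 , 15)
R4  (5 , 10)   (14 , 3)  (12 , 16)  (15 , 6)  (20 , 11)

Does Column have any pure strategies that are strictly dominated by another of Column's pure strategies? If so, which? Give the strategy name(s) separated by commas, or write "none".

a1, a2

a3 strictly dominates a1 — R1: 19>8, R2: 15>1, R3: 8>1, R4: 16>10.
a2 is strictly dominated by a1 (R1: 8>5, R2: 1>-2, R3: 1>-3, R4: 10>3).
Nothing dominates a3: a1 at R1 (19>8); a2 at R1 (19>5); a4 at R1 (19>10); a5 at R1 (19>5).
Nothing dominates a4: a1 at R1 (10>8); a2 at R1 (10>5); a3 at R2 (18>15); a5 at R1 (10>5).
a5 is not dominated — it holds its own against a1 at R2 (15>1); a2 at R1 (5=5); a3 at R2 (15=15); a4 at R3 (15>12).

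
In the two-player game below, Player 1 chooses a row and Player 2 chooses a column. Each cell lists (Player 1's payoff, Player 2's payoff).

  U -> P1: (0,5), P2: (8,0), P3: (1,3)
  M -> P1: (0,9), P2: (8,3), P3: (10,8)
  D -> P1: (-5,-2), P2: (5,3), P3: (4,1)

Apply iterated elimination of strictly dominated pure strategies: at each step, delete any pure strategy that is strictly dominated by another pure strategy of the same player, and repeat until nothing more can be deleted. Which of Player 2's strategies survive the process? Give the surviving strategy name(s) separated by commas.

For Player 1, M strictly dominates D on the remaining columns (P1: 0>-5, P2: 8>5, P3: 10>4); eliminate D.
For Player 2, P1 strictly dominates P2 on the remaining rows (U: 5>0, M: 9>3); eliminate P2.
For Player 2, P1 strictly dominates P3 on the remaining rows (U: 5>3, M: 9>8); eliminate P3.
Among the remaining strategies, none is strictly dominated by another pure strategy of the same player, so the elimination stops.
Surviving strategies — Player 1: {U, M}; Player 2: {P1}.

P1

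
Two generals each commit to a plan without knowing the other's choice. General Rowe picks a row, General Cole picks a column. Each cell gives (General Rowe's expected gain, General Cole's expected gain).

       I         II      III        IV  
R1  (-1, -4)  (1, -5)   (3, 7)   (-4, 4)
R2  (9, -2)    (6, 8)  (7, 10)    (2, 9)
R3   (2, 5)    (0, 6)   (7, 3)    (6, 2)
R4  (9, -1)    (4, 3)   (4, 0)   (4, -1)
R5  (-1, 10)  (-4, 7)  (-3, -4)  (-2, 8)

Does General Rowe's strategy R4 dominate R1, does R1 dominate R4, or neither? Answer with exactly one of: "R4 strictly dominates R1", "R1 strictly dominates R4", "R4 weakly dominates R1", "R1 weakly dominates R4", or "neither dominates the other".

R4 strictly dominates R1

R4's payoffs vs R1's, by General Cole's action — I: 9>-1, II: 4>1, III: 4>3, IV: 4>-4.
R4 gives a strictly higher payoff against each choice by General Cole, so R4 strictly dominates R1.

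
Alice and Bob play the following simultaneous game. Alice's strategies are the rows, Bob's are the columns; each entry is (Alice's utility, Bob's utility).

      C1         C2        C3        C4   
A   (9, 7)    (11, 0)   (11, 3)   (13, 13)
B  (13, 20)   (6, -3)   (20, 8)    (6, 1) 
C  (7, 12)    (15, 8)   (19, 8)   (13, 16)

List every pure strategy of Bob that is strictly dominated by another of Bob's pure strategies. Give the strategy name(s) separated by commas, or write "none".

C2, C3

C1: no other strategy beats it everywhere (C2 at A (7>0); C3 at A (7>3); C4 at B (20>1)).
C2 is strictly dominated by C1 (A: 7>0, B: 20>-3, C: 12>8).
C3 is strictly dominated by C1 (A: 7>3, B: 20>8, C: 12>8).
C4: no other strategy beats it everywhere (C1 at A (13>7); C2 at A (13>0); C3 at A (13>3)).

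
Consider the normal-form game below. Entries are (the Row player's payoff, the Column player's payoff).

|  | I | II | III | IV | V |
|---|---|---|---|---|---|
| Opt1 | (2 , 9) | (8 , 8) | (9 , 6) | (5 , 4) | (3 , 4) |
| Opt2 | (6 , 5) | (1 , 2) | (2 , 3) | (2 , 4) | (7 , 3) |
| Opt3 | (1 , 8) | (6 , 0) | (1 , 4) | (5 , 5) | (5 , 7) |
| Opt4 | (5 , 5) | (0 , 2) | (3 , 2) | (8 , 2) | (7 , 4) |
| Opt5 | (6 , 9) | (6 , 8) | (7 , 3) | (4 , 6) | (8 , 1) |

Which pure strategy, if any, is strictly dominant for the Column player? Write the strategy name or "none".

I

I vs II: Opt1: 9>8, Opt2: 5>2, Opt3: 8>0, Opt4: 5>2, Opt5: 9>8.
I vs III: Opt1: 9>6, Opt2: 5>3, Opt3: 8>4, Opt4: 5>2, Opt5: 9>3.
I vs IV: Opt1: 9>4, Opt2: 5>4, Opt3: 8>5, Opt4: 5>2, Opt5: 9>6.
I vs V: Opt1: 9>4, Opt2: 5>3, Opt3: 8>7, Opt4: 5>4, Opt5: 9>1.
I strictly beats every other strategy against every opponent action, so it is strictly dominant.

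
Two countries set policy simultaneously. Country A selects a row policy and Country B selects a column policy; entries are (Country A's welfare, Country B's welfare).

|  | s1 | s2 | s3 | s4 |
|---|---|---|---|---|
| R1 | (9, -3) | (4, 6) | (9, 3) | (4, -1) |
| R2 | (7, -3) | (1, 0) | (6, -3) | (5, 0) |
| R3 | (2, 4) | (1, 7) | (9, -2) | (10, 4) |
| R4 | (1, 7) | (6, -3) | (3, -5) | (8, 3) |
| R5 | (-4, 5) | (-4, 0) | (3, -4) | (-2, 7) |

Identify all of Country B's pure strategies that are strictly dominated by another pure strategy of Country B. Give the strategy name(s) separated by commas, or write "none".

s1 is not dominated — it holds its own against s2 at R4 (7>-3); s3 at R2 (-3=-3); s4 at R3 (4=4).
Nothing dominates s2: s1 at R1 (6>-3); s3 at R1 (6>3); s4 at R1 (6>-1).
s3 is strictly dominated by s2 (R1: 6>3, R2: 0>-3, R3: 7>-2, R4: -3>-5, R5: 0>-4).
s4: no other strategy beats it everywhere (s1 at R1 (-1>-3); s2 at R2 (0=0); s3 at R2 (0>-3)).

s3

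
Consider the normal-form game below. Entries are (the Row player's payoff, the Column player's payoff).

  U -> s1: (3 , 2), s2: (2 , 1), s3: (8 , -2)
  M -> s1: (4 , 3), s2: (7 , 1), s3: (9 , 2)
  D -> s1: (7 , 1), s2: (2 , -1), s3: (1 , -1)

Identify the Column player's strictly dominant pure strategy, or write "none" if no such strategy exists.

s1 vs s2: U: 2>1, M: 3>1, D: 1>-1.
s1 vs s3: U: 2>-2, M: 3>2, D: 1>-1.
s1 strictly beats every other strategy against every opponent action, so it is strictly dominant.

s1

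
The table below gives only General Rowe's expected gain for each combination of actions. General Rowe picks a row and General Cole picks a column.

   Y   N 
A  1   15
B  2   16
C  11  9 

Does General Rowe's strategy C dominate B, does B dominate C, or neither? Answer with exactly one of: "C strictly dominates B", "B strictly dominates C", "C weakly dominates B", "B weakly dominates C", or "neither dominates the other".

C's payoffs vs B's, by General Cole's action — Y: 11>2, N: 9<16.
C does better at Y but worse at N; neither strategy dominates the other.

neither dominates the other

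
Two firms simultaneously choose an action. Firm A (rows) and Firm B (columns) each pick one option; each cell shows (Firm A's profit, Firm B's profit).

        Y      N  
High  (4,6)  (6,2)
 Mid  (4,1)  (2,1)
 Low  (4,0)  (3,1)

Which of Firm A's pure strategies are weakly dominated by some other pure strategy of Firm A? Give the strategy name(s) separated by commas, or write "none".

High: no other strategy beats it everywhere (Mid at N (6>2); Low at N (6>3)).
High weakly dominates Mid — Y: 4=4, N: 6>2.
High weakly dominates Low — Y: 4=4, N: 6>3.

Mid, Low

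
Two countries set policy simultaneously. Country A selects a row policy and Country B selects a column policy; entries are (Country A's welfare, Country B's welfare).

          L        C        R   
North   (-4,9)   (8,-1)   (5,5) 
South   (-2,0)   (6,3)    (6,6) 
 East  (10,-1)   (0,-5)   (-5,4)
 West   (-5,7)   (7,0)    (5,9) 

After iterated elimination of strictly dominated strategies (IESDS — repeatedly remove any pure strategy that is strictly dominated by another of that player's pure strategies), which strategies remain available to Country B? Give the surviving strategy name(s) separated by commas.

R

For Country B, R strictly dominates C on the remaining rows (North: 5>-1, South: 6>3, East: 4>-5, West: 9>0); eliminate C.
For Country A, South strictly dominates North on the remaining columns (L: -2>-4, R: 6>5); eliminate North.
Country A's strategy West is strictly dominated by South (L: -2>-5, R: 6>5) and is removed.
Country B's strategy L is strictly dominated by R (South: 6>0, East: 4>-1) and is removed.
Row East is eliminated: South beats it against every remaining column (R: 6>-5).
Among the remaining strategies, none is strictly dominated by another pure strategy of the same player, so the elimination stops.
Surviving strategies — Country A: {South}; Country B: {R}.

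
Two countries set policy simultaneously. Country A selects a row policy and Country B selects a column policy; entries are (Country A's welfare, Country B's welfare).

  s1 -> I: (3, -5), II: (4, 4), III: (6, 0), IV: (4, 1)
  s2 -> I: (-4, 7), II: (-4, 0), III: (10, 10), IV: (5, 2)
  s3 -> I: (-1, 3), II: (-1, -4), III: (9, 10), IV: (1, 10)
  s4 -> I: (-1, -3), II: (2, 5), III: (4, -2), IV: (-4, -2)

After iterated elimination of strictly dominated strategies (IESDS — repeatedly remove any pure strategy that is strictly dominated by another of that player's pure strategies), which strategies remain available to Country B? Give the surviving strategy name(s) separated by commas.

Country A's strategy s4 is strictly dominated by s1 (I: 3>-1, II: 4>2, III: 6>4, IV: 4>-4) and is removed.
Column I is eliminated: III beats it against every remaining row (s1: 0>-5, s2: 10>7, s3: 10>3).
Among the remaining strategies, none is strictly dominated by another pure strategy of the same player, so the elimination stops.
Surviving strategies — Country A: {s1, s2, s3}; Country B: {II, III, IV}.

II, III, IV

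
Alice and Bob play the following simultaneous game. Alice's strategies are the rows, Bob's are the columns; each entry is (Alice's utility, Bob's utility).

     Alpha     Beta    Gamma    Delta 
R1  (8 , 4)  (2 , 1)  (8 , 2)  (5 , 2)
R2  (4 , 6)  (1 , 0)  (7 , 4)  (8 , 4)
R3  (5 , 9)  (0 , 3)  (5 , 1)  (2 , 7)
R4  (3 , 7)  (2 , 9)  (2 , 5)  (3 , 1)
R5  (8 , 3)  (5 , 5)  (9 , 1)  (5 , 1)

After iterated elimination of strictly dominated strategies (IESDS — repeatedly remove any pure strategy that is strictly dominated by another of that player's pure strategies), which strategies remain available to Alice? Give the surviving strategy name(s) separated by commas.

Alice's strategy R3 is strictly dominated by R1 (Alpha: 8>5, Beta: 2>0, Gamma: 8>5, Delta: 5>2) and is removed.
For Alice, R5 strictly dominates R4 on the remaining columns (Alpha: 8>3, Beta: 5>2, Gamma: 9>2, Delta: 5>3); eliminate R4.
Bob's strategy Gamma is strictly dominated by Alpha (R1: 4>2, R2: 6>4, R5: 3>1) and is removed.
Column Delta is eliminated: Alpha beats it against every remaining row (R1: 4>2, R2: 6>4, R5: 3>1).
For Alice, R1 strictly dominates R2 on the remaining columns (Alpha: 8>4, Beta: 2>1); eliminate R2.
Among the remaining strategies, none is strictly dominated by another pure strategy of the same player, so the elimination stops.
Surviving strategies — Alice: {R1, R5}; Bob: {Alpha, Beta}.

R1, R5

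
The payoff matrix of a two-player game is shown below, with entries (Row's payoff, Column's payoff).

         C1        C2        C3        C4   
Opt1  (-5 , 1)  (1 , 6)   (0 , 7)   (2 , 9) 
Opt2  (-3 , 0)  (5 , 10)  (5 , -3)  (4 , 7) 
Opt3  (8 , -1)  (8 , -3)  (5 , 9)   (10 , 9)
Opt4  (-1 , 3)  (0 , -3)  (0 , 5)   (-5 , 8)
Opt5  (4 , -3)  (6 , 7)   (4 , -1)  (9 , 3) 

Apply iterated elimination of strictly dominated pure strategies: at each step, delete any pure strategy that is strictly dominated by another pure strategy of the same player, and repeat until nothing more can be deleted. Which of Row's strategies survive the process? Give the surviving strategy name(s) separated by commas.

Row Opt1 is eliminated: Opt2 beats it against every remaining column (C1: -3>-5, C2: 5>1, C3: 5>0, C4: 4>2).
Row Opt4 is eliminated: Opt3 beats it against every remaining column (C1: 8>-1, C2: 8>0, C3: 5>0, C4: 10>-5).
For Row, Opt3 strictly dominates Opt5 on the remaining columns (C1: 8>4, C2: 8>6, C3: 5>4, C4: 10>9); eliminate Opt5.
For Column, C4 strictly dominates C1 on the remaining rows (Opt2: 7>0, Opt3: 9>-1); eliminate C1.
Among the remaining strategies, none is strictly dominated by another pure strategy of the same player, so the elimination stops.
Surviving strategies — Row: {Opt2, Opt3}; Column: {C2, C3, C4}.

Opt2, Opt3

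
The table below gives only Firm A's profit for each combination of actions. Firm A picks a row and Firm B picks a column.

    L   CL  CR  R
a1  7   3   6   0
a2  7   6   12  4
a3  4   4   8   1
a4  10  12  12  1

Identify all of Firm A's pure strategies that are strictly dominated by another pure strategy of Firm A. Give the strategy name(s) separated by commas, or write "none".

a1 is strictly dominated by a4 (L: 10>7, CL: 12>3, CR: 12>6, R: 1>0).
a2: no other strategy beats it everywhere (a1 at L (7=7); a3 at L (7>4); a4 at CR (12=12)).
a3: dominated, since a2 does at least as well everywhere (L: 7>4, CL: 6>4, CR: 12>8, R: 4>1).
Nothing dominates a4: a1 at L (10>7); a2 at L (10>7); a3 at L (10>4).

a1, a3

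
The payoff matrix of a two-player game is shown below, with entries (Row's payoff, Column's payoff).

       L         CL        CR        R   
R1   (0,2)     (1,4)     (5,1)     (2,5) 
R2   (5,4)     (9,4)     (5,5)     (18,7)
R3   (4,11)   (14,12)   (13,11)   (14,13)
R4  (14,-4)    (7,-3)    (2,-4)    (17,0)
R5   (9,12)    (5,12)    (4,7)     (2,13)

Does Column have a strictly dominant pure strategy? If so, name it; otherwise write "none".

R vs L: R1: 5>2, R2: 7>4, R3: 13>11, R4: 0>-4, R5: 13>12.
R vs CL: R1: 5>4, R2: 7>4, R3: 13>12, R4: 0>-3, R5: 13>12.
R vs CR: R1: 5>1, R2: 7>5, R3: 13>11, R4: 0>-4, R5: 13>7.
R strictly beats every other strategy against every opponent action, so it is strictly dominant.

R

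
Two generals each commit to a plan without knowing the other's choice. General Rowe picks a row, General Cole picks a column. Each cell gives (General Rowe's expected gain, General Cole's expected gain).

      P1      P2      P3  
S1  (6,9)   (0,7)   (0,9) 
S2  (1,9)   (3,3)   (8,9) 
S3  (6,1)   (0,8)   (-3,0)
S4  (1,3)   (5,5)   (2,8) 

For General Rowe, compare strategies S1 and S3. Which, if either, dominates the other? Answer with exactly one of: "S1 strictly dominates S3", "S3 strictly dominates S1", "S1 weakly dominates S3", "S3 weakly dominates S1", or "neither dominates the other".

S1's payoffs vs S3's, by General Cole's action — P1: 6=6, P2: 0=0, P3: 0>-3.
S1 is at least as good everywhere and strictly better somewhere (tied only at P1, P2), so S1 weakly but not strictly dominates S3.

S1 weakly dominates S3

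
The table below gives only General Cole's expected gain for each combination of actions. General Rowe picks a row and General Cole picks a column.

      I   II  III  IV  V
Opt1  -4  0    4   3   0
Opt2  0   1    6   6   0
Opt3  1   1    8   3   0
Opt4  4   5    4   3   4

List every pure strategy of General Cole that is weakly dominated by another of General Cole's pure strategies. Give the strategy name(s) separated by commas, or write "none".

I: dominated, since II does at least as well everywhere (Opt1: 0>-4, Opt2: 1>0, Opt3: 1=1, Opt4: 5>4).
II: no other strategy beats it everywhere (I at Opt1 (0>-4); III at Opt4 (5>4); IV at Opt4 (5>3); V at Opt2 (1>0)).
III is not dominated — it holds its own against I at Opt1 (4>-4); II at Opt1 (4>0); IV at Opt1 (4>3); V at Opt1 (4>0).
IV is weakly dominated by III (Opt1: 4>3, Opt2: 6=6, Opt3: 8>3, Opt4: 4>3).
V: dominated, since II does at least as well everywhere (Opt1: 0=0, Opt2: 1>0, Opt3: 1>0, Opt4: 5>4).

I, IV, V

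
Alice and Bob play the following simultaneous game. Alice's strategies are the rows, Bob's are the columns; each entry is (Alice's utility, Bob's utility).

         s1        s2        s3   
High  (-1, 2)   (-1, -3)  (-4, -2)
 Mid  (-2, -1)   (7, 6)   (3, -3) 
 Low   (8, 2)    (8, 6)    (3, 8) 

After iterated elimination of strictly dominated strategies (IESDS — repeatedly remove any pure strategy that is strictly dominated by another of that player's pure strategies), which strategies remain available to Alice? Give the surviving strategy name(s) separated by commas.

Alice's strategy High is strictly dominated by Low (s1: 8>-1, s2: 8>-1, s3: 3>-4) and is removed.
For Bob, s2 strictly dominates s1 on the remaining rows (Mid: 6>-1, Low: 6>2); eliminate s1.
Among the remaining strategies, none is strictly dominated by another pure strategy of the same player, so the elimination stops.
Surviving strategies — Alice: {Mid, Low}; Bob: {s2, s3}.

Mid, Low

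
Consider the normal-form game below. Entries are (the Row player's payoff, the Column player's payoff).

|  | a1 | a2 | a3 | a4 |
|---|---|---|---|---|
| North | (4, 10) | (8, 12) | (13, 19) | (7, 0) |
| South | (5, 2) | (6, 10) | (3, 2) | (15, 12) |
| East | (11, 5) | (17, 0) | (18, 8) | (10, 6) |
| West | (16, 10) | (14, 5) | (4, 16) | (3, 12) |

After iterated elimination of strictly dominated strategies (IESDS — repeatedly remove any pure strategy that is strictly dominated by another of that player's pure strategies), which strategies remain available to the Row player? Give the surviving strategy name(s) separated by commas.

For the Row player, East strictly dominates North on the remaining columns (a1: 11>4, a2: 17>8, a3: 18>13, a4: 10>7); eliminate North.
For the Column player, a4 strictly dominates a1 on the remaining rows (South: 12>2, East: 6>5, West: 12>10); eliminate a1.
Row West is eliminated: East beats it against every remaining column (a2: 17>14, a3: 18>4, a4: 10>3).
The Column player's strategy a2 is strictly dominated by a4 (South: 12>10, East: 6>0) and is removed.
Among the remaining strategies, none is strictly dominated by another pure strategy of the same player, so the elimination stops.
Surviving strategies — the Row player: {South, East}; the Column player: {a3, a4}.

South, East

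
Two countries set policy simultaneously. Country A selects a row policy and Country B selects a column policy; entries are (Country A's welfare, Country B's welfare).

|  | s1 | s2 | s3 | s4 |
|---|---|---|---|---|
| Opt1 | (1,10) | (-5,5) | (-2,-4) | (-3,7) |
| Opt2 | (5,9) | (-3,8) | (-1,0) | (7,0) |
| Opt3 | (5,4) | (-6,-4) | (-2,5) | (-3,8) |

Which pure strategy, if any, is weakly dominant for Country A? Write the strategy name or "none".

Opt2 vs Opt1: s1: 5>1, s2: -3>-5, s3: -1>-2, s4: 7>-3.
Opt2 vs Opt3: s1: 5=5, s2: -3>-6, s3: -1>-2, s4: 7>-3.
Opt2 is at least as good as every other strategy against every opponent action, so it is weakly dominant.

Opt2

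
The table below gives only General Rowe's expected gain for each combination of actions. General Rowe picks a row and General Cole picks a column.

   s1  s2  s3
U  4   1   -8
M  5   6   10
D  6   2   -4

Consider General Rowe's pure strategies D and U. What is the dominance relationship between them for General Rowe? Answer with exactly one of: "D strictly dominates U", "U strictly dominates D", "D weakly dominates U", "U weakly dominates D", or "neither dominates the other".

D's payoffs vs U's, by General Cole's action — s1: 6>4, s2: 2>1, s3: -4>-8.
Every comparison favours D, so D strictly dominates U.

D strictly dominates U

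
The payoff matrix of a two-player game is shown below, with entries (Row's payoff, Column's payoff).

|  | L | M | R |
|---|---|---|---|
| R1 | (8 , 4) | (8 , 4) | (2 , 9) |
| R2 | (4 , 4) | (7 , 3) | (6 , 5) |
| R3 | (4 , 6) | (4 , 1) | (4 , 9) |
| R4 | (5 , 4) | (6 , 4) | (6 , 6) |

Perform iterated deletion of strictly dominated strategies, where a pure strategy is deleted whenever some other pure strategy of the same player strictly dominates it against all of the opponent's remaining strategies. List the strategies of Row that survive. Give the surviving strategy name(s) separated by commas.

R2, R4

Row R3 is eliminated: R4 beats it against every remaining column (L: 5>4, M: 6>4, R: 6>4).
Column L is eliminated: R beats it against every remaining row (R1: 9>4, R2: 5>4, R4: 6>4).
Column's strategy M is strictly dominated by R (R1: 9>4, R2: 5>3, R4: 6>4) and is removed.
For Row, R2 strictly dominates R1 on the remaining columns (R: 6>2); eliminate R1.
Among the remaining strategies, none is strictly dominated by another pure strategy of the same player, so the elimination stops.
Surviving strategies — Row: {R2, R4}; Column: {R}.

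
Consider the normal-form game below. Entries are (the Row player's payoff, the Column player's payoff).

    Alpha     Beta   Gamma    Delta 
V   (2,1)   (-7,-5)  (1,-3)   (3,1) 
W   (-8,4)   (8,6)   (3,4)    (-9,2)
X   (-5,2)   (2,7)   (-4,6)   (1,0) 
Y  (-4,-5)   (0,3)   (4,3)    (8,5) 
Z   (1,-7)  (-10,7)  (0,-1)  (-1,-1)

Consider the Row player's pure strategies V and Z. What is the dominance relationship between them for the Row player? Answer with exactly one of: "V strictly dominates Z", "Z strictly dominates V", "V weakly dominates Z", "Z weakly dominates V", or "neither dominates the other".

Compare V to Z across each choice by the Column player: Alpha: 2>1, Beta: -7>-10, Gamma: 1>0, Delta: 3>-1.
Every comparison favours V, so V strictly dominates Z.

V strictly dominates Z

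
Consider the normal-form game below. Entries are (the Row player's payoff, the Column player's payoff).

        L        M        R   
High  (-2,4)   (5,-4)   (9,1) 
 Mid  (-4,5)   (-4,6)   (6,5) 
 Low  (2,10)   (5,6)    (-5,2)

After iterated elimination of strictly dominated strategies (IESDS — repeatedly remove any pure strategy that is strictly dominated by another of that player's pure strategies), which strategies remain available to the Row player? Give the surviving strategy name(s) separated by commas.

The Row player's strategy Mid is strictly dominated by High (L: -2>-4, M: 5>-4, R: 9>6) and is removed.
For the Column player, L strictly dominates M on the remaining rows (High: 4>-4, Low: 10>6); eliminate M.
The Column player's strategy R is strictly dominated by L (High: 4>1, Low: 10>2) and is removed.
For the Row player, Low strictly dominates High on the remaining columns (L: 2>-2); eliminate High.
Among the remaining strategies, none is strictly dominated by another pure strategy of the same player, so the elimination stops.
Surviving strategies — the Row player: {Low}; the Column player: {L}.

Low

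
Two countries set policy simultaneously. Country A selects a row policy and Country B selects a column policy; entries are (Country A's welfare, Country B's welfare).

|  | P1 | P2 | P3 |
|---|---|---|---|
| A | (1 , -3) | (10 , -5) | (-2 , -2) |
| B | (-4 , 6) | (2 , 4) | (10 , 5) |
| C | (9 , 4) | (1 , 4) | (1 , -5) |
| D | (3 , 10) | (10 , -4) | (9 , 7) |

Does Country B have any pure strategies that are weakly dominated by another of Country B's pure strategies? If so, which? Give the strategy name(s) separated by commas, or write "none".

P1 is not dominated — it holds its own against P2 at A (-3>-5); P3 at B (6>5).
P1 weakly dominates P2 — A: -3>-5, B: 6>4, C: 4=4, D: 10>-4.
P3: no other strategy beats it everywhere (P1 at A (-2>-3); P2 at A (-2>-5)).

P2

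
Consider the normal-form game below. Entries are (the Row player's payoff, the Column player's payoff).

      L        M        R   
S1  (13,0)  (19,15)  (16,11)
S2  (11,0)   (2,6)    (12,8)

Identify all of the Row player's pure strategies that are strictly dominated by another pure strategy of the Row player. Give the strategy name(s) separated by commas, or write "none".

S1: no other strategy beats it everywhere (S2 at L (13>11)).
S1 strictly dominates S2 — L: 13>11, M: 19>2, R: 16>12.

S2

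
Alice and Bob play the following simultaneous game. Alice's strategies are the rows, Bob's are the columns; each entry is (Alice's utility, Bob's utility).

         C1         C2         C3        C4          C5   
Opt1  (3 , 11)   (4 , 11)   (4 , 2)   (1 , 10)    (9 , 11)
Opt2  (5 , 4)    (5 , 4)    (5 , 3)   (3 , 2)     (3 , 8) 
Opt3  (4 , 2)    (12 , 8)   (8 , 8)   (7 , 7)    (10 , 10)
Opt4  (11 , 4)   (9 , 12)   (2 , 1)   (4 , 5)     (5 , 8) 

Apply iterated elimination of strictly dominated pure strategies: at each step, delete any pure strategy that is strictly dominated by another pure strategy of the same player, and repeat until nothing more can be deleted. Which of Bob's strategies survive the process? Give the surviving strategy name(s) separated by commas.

C5

Alice's strategy Opt1 is strictly dominated by Opt3 (C1: 4>3, C2: 12>4, C3: 8>4, C4: 7>1, C5: 10>9) and is removed.
Column C1 is eliminated: C5 beats it against every remaining row (Opt2: 8>4, Opt3: 10>2, Opt4: 8>4).
Row Opt2 is eliminated: Opt3 beats it against every remaining column (C2: 12>5, C3: 8>5, C4: 7>3, C5: 10>3).
Row Opt4 is eliminated: Opt3 beats it against every remaining column (C2: 12>9, C3: 8>2, C4: 7>4, C5: 10>5).
Bob's strategy C2 is strictly dominated by C5 (Opt3: 10>8) and is removed.
Bob's strategy C3 is strictly dominated by C5 (Opt3: 10>8) and is removed.
Column C4 is eliminated: C5 beats it against every remaining row (Opt3: 10>7).
Among the remaining strategies, none is strictly dominated by another pure strategy of the same player, so the elimination stops.
Surviving strategies — Alice: {Opt3}; Bob: {C5}.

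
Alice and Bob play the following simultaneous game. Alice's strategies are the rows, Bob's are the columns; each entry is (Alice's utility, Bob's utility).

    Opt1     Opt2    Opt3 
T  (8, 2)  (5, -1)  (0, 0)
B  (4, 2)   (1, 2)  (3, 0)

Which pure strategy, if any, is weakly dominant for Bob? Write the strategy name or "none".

Opt1

Opt1 vs Opt2: T: 2>-1, B: 2=2.
Opt1 vs Opt3: T: 2>0, B: 2>0.
Opt1 is at least as good as every other strategy against every opponent action, so it is weakly dominant.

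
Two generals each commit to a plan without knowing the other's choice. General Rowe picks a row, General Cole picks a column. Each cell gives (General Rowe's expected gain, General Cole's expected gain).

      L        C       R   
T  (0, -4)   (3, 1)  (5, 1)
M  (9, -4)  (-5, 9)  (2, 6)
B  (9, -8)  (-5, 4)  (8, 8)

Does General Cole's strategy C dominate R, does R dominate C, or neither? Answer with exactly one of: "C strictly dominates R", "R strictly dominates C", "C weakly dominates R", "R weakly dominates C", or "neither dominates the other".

Compare C to R across every action of General Rowe: T: 1=1, M: 9>6, B: 4<8.
C does better at M but worse at B; neither strategy dominates the other.

neither dominates the other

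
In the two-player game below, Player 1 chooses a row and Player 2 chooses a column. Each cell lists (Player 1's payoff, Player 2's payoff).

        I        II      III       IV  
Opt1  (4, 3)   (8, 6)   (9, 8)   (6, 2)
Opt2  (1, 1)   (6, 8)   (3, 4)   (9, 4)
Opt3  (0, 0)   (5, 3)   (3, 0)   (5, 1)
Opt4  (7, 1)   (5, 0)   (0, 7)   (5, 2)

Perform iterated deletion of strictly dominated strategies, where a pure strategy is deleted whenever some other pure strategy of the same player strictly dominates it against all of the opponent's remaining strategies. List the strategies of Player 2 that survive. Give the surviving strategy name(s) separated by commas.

III

Player 1's strategy Opt3 is strictly dominated by Opt1 (I: 4>0, II: 8>5, III: 9>3, IV: 6>5) and is removed.
For Player 2, III strictly dominates I on the remaining rows (Opt1: 8>3, Opt2: 4>1, Opt4: 7>1); eliminate I.
Row Opt4 is eliminated: Opt1 beats it against every remaining column (II: 8>5, III: 9>0, IV: 6>5).
Player 2's strategy IV is strictly dominated by II (Opt1: 6>2, Opt2: 8>4) and is removed.
Row Opt2 is eliminated: Opt1 beats it against every remaining column (II: 8>6, III: 9>3).
Column II is eliminated: III beats it against every remaining row (Opt1: 8>6).
Among the remaining strategies, none is strictly dominated by another pure strategy of the same player, so the elimination stops.
Surviving strategies — Player 1: {Opt1}; Player 2: {III}.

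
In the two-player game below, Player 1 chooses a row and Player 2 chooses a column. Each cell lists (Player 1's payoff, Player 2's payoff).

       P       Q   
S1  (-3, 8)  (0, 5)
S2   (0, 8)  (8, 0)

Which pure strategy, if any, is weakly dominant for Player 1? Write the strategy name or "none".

S2

S2 vs S1: P: 0>-3, Q: 8>0.
S2 is at least as good as every other strategy against every opponent action, so it is weakly dominant.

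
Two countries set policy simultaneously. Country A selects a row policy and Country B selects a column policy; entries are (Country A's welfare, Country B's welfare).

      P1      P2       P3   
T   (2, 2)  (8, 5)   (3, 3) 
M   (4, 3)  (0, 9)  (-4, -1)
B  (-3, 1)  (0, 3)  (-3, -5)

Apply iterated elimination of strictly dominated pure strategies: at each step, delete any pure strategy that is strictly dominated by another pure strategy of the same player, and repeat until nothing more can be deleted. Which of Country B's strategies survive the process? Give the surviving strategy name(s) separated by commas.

P2

Row B is eliminated: T beats it against every remaining column (P1: 2>-3, P2: 8>0, P3: 3>-3).
Column P1 is eliminated: P2 beats it against every remaining row (T: 5>2, M: 9>3).
Country A's strategy M is strictly dominated by T (P2: 8>0, P3: 3>-4) and is removed.
Column P3 is eliminated: P2 beats it against every remaining row (T: 5>3).
Among the remaining strategies, none is strictly dominated by another pure strategy of the same player, so the elimination stops.
Surviving strategies — Country A: {T}; Country B: {P2}.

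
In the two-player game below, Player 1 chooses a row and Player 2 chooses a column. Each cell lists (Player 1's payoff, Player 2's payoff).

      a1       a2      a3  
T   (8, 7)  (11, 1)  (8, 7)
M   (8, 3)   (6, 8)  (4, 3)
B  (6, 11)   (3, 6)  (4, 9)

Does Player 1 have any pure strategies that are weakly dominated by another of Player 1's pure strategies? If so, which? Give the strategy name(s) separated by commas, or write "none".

T: no other strategy beats it everywhere (M at a2 (11>6); B at a1 (8>6)).
M is weakly dominated by T (a1: 8=8, a2: 11>6, a3: 8>4).
B: dominated, since T does at least as well everywhere (a1: 8>6, a2: 11>3, a3: 8>4).

M, B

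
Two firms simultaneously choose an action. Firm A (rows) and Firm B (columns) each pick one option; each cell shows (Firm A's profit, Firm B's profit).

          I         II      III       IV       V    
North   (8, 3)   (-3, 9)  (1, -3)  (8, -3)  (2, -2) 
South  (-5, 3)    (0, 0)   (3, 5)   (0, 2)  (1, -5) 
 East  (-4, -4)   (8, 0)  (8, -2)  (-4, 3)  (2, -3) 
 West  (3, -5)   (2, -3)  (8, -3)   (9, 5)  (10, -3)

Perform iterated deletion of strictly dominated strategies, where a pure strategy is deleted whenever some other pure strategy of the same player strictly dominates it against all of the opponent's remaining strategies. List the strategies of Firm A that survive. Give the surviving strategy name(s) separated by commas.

West

Row South is eliminated: West beats it against every remaining column (I: 3>-5, II: 2>0, III: 8>3, IV: 9>0, V: 10>1).
Firm B's strategy I is strictly dominated by II (North: 9>3, East: 0>-4, West: -3>-5) and is removed.
For Firm A, West strictly dominates North on the remaining columns (II: 2>-3, III: 8>1, IV: 9>8, V: 10>2); eliminate North.
Firm B's strategy II is strictly dominated by IV (East: 3>0, West: 5>-3) and is removed.
Firm B's strategy III is strictly dominated by IV (East: 3>-2, West: 5>-3) and is removed.
Row East is eliminated: West beats it against every remaining column (IV: 9>-4, V: 10>2).
For Firm B, IV strictly dominates V on the remaining rows (West: 5>-3); eliminate V.
Among the remaining strategies, none is strictly dominated by another pure strategy of the same player, so the elimination stops.
Surviving strategies — Firm A: {West}; Firm B: {IV}.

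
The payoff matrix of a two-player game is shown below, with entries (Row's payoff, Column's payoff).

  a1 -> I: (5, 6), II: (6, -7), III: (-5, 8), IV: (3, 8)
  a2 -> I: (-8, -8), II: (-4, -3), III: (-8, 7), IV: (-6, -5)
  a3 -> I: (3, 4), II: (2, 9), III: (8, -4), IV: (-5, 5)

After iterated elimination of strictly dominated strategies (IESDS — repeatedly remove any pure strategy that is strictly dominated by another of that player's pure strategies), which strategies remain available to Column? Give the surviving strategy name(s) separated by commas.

II, III, IV

For Row, a1 strictly dominates a2 on the remaining columns (I: 5>-8, II: 6>-4, III: -5>-8, IV: 3>-6); eliminate a2.
For Column, IV strictly dominates I on the remaining rows (a1: 8>6, a3: 5>4); eliminate I.
Among the remaining strategies, none is strictly dominated by another pure strategy of the same player, so the elimination stops.
Surviving strategies — Row: {a1, a3}; Column: {II, III, IV}.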